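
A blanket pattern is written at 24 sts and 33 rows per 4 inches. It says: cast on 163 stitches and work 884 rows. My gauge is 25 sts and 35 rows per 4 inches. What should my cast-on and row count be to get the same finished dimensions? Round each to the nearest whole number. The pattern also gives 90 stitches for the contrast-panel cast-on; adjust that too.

Stitches: 163 × 25/24 = 169.79 → 170.
Rows: 884 × 35/33 = 937.58 → 938.
contrast-panel cast-on: 90 × 25/24 = 93.75 → 94.

Cast on 170 stitches; work 938 rows; contrast-panel cast-on 94 stitches.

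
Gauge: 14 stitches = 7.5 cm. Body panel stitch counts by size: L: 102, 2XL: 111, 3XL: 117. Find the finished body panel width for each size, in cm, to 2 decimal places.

14/7.5 = 1.867 sts per cm.
L: 102 / 1.867 = 54.643 → 54.64 cm.
2XL: 111 / 1.867 = 59.464 → 59.46 cm.
3XL: 117 / 1.867 = 62.679 → 62.68 cm.

L 54.64 cm; 2XL 59.46 cm; 3XL 62.68 cm.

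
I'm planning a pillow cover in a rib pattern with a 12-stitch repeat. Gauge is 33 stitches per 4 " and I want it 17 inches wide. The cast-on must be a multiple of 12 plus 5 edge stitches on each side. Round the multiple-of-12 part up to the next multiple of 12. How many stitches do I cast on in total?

CO 142 sts.

33 / 4 = 8.25 sts per inch.
17 × 8.25 = 140.25 sts.
Less 10 edge sts → 130.25 for the repeat.
Next multiple of 12: 132.
Add back 10 edge sts → 142.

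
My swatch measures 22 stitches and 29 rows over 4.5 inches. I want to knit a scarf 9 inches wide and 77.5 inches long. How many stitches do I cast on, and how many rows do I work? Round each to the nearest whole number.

Cast on 44 stitches and work 499 rows.

Stitch gauge = 22/4.5 = 4.889 sts/in; 9 × 4.889 = 44.00 → 44 sts.
Row gauge = 29/4.5 = 6.444 rows/in; 77.5 × 6.444 = 499.44 → 499 rows.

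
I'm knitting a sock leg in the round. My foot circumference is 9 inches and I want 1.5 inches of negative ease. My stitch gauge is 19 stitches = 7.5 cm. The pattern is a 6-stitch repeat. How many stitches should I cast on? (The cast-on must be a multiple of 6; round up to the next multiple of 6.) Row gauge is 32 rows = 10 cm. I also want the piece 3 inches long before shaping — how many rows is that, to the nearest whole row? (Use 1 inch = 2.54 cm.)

Finished = 9 − 1.5 = 7.5 inches.
7.5 inches × 2.54 = 19.05 cm.
19/7.5 = 2.533 sts per cm; 19.05 × 2.533 = 48.26 sts.
Next multiple of 6 → 54.
3 inches = 7.62 cm; × 3.2 = 24.38 → 24 rows.

Cast on 54 stitches; work 24 rows.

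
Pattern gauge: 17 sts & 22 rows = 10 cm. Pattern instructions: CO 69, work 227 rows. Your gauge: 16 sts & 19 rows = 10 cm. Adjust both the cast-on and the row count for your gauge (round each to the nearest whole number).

Cast on 65 stitches; work 196 rows.

Stitches: 69 × 16/17 = 64.94 → 65.
Rows: 227 × 19/22 = 196.05 → 196.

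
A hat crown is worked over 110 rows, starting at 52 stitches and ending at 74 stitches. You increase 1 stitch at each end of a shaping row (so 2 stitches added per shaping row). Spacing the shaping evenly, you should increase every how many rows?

Stitches to add: |74 − 52| = 22.
Shaping rows needed: 22 / 2 = 11.
110 rows / 11 = every 10 rows.

Increase every 10th row.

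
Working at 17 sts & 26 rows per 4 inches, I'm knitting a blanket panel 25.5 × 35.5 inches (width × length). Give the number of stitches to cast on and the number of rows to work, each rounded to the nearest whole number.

Cast on 108 stitches and work 231 rows.

Stitch gauge = 17/4 = 4.25 sts/in; 25.5 × 4.25 = 108.38 → 108 sts.
Row gauge = 26/4 = 6.5 rows/in; 35.5 × 6.5 = 230.75 → 231 rows.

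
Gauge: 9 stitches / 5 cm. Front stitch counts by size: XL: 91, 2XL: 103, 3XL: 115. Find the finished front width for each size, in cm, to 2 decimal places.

9/5 = 1.8 sts per cm.
XL: 91 / 1.8 = 50.556 → 50.56 cm.
2XL: 103 / 1.8 = 57.222 → 57.22 cm.
3XL: 115 / 1.8 = 63.889 → 63.89 cm.

XL 50.56 cm; 2XL 57.22 cm; 3XL 63.89 cm.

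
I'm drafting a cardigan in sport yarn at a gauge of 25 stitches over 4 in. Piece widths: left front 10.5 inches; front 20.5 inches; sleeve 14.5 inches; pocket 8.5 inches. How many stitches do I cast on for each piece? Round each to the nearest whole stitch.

Rate = 25/4 = 6.25 sts per in.
left front: 10.5 × 6.25 = 65.62 → 66.
front: 20.5 × 6.25 = 128.12 → 128.
sleeve: 14.5 × 6.25 = 90.62 → 91.
pocket: 8.5 × 6.25 = 53.12 → 53.

left front 66; front 128; sleeve 91; pocket 53.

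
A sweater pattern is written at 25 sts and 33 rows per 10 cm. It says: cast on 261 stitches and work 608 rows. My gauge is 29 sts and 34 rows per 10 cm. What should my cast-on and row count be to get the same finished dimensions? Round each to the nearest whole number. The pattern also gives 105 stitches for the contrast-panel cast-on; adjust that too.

Stitches: 261 × 29/25 = 302.76 → 303.
Rows: 608 × 34/33 = 626.42 → 626.
contrast-panel cast-on: 105 × 29/25 = 121.80 → 122.

Cast on 303 stitches; work 626 rows; contrast-panel cast-on 122 stitches.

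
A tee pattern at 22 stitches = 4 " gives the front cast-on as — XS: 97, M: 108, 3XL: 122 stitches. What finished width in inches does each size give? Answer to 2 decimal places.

22/4 = 5.5 sts per in.
XS: 97 / 5.5 = 17.636 → 17.64 in.
M: 108 / 5.5 = 19.636 → 19.64 in.
3XL: 122 / 5.5 = 22.182 → 22.18 in.

XS 17.64 inches; M 19.64 inches; 3XL 22.18 inches.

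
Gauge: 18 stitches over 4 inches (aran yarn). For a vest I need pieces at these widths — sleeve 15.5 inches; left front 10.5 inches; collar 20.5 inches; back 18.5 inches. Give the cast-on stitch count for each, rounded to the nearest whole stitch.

sleeve 70; left front 47; collar 92; back 83.

Rate = 18/4 = 4.5 sts per in.
sleeve: 15.5 × 4.5 = 69.75 → 70.
left front: 10.5 × 4.5 = 47.25 → 47.
collar: 20.5 × 4.5 = 92.25 → 92.
back: 18.5 × 4.5 = 83.25 → 83.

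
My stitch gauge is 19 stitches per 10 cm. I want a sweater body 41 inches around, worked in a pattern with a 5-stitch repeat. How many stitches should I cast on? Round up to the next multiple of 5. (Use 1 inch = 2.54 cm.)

200 stitches.

41 in = 41 × 2.54 = 104.14 cm.
19 / 10 = 1.9 sts/cm.
104.14 × 1.9 = 197.87 sts.
→ 200.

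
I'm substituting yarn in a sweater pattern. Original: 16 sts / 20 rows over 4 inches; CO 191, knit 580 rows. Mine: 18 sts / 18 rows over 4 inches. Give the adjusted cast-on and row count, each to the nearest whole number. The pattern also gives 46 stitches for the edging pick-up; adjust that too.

Stitches: 191 × 18/16 = 214.88 → 215.
Rows: 580 × 18/20 = 522.00 → 522.
edging pick-up: 46 × 18/16 = 51.75 → 52.

Cast on 215 stitches; work 522 rows; edging pick-up 52 stitches.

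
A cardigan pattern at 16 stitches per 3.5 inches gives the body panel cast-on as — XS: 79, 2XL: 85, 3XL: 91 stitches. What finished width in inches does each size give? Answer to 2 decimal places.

16/3.5 = 4.571 sts per in.
XS: 79 / 4.571 = 17.281 → 17.28 in.
2XL: 85 / 4.571 = 18.594 → 18.59 in.
3XL: 91 / 4.571 = 19.906 → 19.91 in.

XS 17.28 inches; 2XL 18.59 inches; 3XL 19.91 inches.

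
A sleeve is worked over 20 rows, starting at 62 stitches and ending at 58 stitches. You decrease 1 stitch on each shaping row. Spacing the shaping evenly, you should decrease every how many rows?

Stitches to remove: |58 − 62| = 4.
Shaping rows needed: 4 / 1 = 4.
20 rows / 4 = every 5 rows.

Decrease every 5th row.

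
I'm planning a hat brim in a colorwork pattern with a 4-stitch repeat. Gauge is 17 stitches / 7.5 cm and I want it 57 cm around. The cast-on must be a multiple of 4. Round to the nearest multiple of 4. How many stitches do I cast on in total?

Cast on 128 stitches.

17 / 7.5 = 2.267 sts per cm.
57 × 2.267 = 129.20 sts.
Nearest multiple of 4: 128.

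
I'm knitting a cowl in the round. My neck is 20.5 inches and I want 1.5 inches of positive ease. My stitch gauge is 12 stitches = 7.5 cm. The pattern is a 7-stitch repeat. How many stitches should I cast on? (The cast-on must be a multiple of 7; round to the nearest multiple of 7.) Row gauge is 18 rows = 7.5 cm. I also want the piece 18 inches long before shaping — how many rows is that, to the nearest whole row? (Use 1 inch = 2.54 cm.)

Finished = 20.5 + 1.5 = 22 inches.
22 inches × 2.54 = 55.88 cm.
12/7.5 = 1.6 sts per cm; 55.88 × 1.6 = 89.41 sts.
Nearest multiple of 7 → 91.
18 inches = 45.72 cm; × 2.4 = 109.73 → 110 rows.

Cast on 91 stitches; work 110 rows.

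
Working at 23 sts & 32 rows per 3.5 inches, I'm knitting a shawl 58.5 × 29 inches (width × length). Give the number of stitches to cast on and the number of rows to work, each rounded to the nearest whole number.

Stitch gauge = 23/3.5 = 6.571 sts/in; 58.5 × 6.571 = 384.43 → 384 sts.
Row gauge = 32/3.5 = 9.143 rows/in; 29 × 9.143 = 265.14 → 265 rows.

Cast on 384 stitches and work 265 rows.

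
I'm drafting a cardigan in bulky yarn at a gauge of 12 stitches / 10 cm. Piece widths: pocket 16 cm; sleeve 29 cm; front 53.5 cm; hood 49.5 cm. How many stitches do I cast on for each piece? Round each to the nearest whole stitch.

pocket 19; sleeve 35; front 64; hood 59.

Rate = 12/10 = 1.2 sts per cm.
pocket: 16 × 1.2 = 19.20 → 19.
sleeve: 29 × 1.2 = 34.80 → 35.
front: 53.5 × 1.2 = 64.20 → 64.
hood: 49.5 × 1.2 = 59.40 → 59.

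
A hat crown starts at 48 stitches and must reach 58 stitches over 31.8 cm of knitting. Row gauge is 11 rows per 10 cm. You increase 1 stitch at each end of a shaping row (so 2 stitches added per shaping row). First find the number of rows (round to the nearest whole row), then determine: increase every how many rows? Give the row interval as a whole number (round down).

Increase every 7th row.

Rows = 31.8 × 1.1 = 35.0 → 35 rows.
Stitches to add: 10 → 5 shaping rows (at 2 st each).
35 / 5 = 7.00 → every 7 rows.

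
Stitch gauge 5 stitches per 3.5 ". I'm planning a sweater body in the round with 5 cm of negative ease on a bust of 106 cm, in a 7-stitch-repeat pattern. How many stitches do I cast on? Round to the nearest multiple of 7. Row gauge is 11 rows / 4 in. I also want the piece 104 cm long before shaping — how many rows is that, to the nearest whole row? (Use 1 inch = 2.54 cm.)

Finished = 106 − 5 = 101 cm.
101 cm × 1/2.54 = 39.76 inches.
5/3.5 = 1.429 sts per in; 39.76 × 1.429 = 56.81 sts.
Nearest multiple of 7 → 56.
104 cm = 40.94 inches; × 2.75 = 112.60 → 113 rows.

Cast on 56 stitches; work 113 rows.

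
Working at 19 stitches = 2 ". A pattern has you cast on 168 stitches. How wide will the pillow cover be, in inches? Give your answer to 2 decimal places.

19 stitches / 2 inch = 9.5 stitches per inch.
168 / 9.5 = 17.684 inches.

17.68 inches.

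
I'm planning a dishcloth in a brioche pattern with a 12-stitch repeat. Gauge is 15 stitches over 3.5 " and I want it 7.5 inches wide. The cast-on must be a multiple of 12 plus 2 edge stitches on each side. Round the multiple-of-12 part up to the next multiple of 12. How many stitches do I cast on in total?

40 stitches.

15 / 3.5 = 4.286 sts per inch.
7.5 × 4.286 = 32.14 sts.
Less 4 edge sts → 28.14 for the repeat.
Next multiple of 12: 36.
Add back 4 edge sts → 40.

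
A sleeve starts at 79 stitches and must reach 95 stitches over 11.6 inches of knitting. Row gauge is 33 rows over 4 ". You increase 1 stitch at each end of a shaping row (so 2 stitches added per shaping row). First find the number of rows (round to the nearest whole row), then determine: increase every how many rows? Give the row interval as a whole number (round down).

Increase every 12th row.

Rows = 11.6 × 8.25 = 95.7 → 96 rows.
Stitches to add: 16 → 8 shaping rows (at 2 st each).
96 / 8 = 12.00 → every 12 rows.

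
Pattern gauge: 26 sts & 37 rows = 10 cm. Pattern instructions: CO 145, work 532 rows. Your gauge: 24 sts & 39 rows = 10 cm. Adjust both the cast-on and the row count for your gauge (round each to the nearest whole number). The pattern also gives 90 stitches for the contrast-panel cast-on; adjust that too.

Cast on 134 stitches; work 561 rows; contrast-panel cast-on 83 stitches.

Stitches: 145 × 24/26 = 133.85 → 134.
Rows: 532 × 39/37 = 560.76 → 561.
contrast-panel cast-on: 90 × 24/26 = 83.08 → 83.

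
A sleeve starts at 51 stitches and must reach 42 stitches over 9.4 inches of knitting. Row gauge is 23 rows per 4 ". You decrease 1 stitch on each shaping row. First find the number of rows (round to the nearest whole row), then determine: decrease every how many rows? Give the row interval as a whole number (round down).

Rows = 9.4 × 5.75 = 54.1 → 54 rows.
Stitches to remove: 9 → 9 shaping rows (at 1 st each).
54 / 9 = 6.00 → every 6 rows.

Decrease every 6th row.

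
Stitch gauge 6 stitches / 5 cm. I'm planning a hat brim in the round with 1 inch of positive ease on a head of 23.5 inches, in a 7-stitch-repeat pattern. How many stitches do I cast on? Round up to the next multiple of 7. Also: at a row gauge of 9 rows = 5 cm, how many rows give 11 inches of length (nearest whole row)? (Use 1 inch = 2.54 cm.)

Finished = 23.5 + 1 = 24.5 inches.
24.5 inches × 2.54 = 62.23 cm.
6/5 = 1.2 sts per cm; 62.23 × 1.2 = 74.68 sts.
Next multiple of 7 → 77.
11 inches = 27.94 cm; × 1.8 = 50.29 → 50 rows.

Cast on 77 stitches; work 50 rows.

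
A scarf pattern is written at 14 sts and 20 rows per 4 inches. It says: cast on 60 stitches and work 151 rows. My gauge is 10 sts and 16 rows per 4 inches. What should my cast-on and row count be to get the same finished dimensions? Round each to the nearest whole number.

Stitches: 60 × 10/14 = 42.86 → 43.
Rows: 151 × 16/20 = 120.80 → 121.

Cast on 43 stitches; work 121 rows.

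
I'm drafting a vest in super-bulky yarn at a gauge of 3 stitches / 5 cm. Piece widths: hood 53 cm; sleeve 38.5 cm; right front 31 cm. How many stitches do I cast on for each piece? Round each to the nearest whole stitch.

hood 32; sleeve 23; right front 19.

Rate = 3/5 = 0.6 sts per cm.
hood: 53 × 0.6 = 31.80 → 32.
sleeve: 38.5 × 0.6 = 23.10 → 23.
right front: 31 × 0.6 = 18.60 → 19.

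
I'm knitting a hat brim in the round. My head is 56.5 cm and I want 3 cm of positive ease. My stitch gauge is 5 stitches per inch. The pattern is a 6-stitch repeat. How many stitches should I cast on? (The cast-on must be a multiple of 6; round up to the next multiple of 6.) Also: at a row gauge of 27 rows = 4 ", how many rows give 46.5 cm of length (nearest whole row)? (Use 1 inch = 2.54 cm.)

Cast on 120 stitches; work 124 rows.

Finished = 56.5 + 3 = 59.5 cm.
59.5 cm × 1/2.54 = 23.43 inches.
5/1 = 5 sts per in; 23.43 × 5 = 117.13 sts.
Next multiple of 6 → 120.
46.5 cm = 18.31 inches; × 6.75 = 123.57 → 124 rows.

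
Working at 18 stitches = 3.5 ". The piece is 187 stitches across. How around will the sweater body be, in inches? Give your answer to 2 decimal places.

36.36 inches.

18 stitches / 3.5 inch = 5.143 stitches per inch.
187 / 5.143 = 36.361 inches.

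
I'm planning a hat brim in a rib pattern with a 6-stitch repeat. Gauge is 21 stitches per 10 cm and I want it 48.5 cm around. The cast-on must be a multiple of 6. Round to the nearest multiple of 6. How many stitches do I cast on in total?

21 / 10 = 2.1 sts per cm.
48.5 × 2.1 = 101.85 sts.
Nearest multiple of 6: 102.

CO 102 sts.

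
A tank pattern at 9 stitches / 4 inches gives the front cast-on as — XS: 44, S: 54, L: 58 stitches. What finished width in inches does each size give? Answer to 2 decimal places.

9/4 = 2.25 sts per in.
XS: 44 / 2.25 = 19.556 → 19.56 in.
S: 54 / 2.25 = 24.000 → 24.00 in.
L: 58 / 2.25 = 25.778 → 25.78 in.

XS 19.56 inches; S 24.00 inches; L 25.78 inches.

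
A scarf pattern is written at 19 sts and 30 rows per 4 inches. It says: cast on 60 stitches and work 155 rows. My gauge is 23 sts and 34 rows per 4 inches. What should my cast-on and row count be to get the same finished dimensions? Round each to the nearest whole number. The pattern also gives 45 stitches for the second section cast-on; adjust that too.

Cast on 73 stitches; work 176 rows; second section cast-on 54 stitches.

Stitches: 60 × 23/19 = 72.63 → 73.
Rows: 155 × 34/30 = 175.67 → 176.
second section cast-on: 45 × 23/19 = 54.47 → 54.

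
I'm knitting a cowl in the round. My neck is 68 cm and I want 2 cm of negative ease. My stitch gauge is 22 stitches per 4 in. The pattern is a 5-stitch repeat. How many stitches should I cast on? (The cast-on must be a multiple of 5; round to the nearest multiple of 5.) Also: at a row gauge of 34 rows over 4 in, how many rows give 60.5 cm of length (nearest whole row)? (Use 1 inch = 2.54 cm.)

Finished = 68 − 2 = 66 cm.
66 cm × 1/2.54 = 25.98 inches.
22/4 = 5.5 sts per in; 25.98 × 5.5 = 142.91 sts.
Nearest multiple of 5 → 145.
60.5 cm = 23.82 inches; × 8.5 = 202.46 → 202 rows.

Cast on 145 stitches; work 202 rows.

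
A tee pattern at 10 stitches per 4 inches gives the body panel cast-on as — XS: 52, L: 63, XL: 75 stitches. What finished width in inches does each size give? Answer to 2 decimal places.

10/4 = 2.5 sts per in.
XS: 52 / 2.5 = 20.800 → 20.80 in.
L: 63 / 2.5 = 25.200 → 25.20 in.
XL: 75 / 2.5 = 30.000 → 30.00 in.

XS 20.80 inches; L 25.20 inches; XL 30.00 inches.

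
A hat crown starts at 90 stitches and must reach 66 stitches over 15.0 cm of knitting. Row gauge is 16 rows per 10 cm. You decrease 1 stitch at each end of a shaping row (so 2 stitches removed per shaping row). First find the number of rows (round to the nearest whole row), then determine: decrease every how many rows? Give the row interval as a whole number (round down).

Rows = 15.0 × 1.6 = 24.0 → 24 rows.
Stitches to remove: 24 → 12 shaping rows (at 2 st each).
24 / 12 = 2.00 → every 2 rows.

Decrease every 2nd row.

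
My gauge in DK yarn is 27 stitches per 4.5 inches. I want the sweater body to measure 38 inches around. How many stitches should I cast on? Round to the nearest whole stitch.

228 stitches.

27 stitches / 4.5 in = 6 stitches per inch.
38 × 6 = 228.00 stitches.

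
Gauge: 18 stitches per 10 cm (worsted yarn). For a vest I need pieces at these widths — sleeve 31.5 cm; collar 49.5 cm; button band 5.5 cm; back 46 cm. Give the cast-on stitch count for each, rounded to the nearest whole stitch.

sleeve 57; collar 89; button band 10; back 83.

Rate = 18/10 = 1.8 sts per cm.
sleeve: 31.5 × 1.8 = 56.70 → 57.
collar: 49.5 × 1.8 = 89.10 → 89.
button band: 5.5 × 1.8 = 9.90 → 10.
back: 46 × 1.8 = 82.80 → 83.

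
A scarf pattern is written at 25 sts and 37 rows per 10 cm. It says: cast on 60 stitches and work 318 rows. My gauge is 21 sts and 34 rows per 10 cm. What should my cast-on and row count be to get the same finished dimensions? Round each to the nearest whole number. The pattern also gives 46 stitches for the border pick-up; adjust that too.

Stitches: 60 × 21/25 = 50.40 → 50.
Rows: 318 × 34/37 = 292.22 → 292.
border pick-up: 46 × 21/25 = 38.64 → 39.

Cast on 50 stitches; work 292 rows; border pick-up 39 stitches.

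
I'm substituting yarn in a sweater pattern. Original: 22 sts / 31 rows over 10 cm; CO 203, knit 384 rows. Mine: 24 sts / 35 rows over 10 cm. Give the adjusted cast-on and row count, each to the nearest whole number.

Cast on 221 stitches; work 434 rows.

Stitches: 203 × 24/22 = 221.45 → 221.
Rows: 384 × 35/31 = 433.55 → 434.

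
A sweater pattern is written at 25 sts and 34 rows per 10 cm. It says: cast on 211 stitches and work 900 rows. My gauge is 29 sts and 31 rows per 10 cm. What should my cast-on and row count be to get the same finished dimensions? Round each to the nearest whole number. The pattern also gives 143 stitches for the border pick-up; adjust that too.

Stitches: 211 × 29/25 = 244.76 → 245.
Rows: 900 × 31/34 = 820.59 → 821.
border pick-up: 143 × 29/25 = 165.88 → 166.

Cast on 245 stitches; work 821 rows; border pick-up 166 stitches.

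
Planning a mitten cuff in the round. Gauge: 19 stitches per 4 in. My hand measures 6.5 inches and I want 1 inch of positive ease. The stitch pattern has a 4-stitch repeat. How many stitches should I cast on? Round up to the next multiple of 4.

Cast on 36 stitches.

Finished = 6.5 + 1 = 7.5 inches.
19 / 4 = 4.75 sts/in.
7.5 × 4.75 = 35.62 sts.
Next multiple of 4: 36.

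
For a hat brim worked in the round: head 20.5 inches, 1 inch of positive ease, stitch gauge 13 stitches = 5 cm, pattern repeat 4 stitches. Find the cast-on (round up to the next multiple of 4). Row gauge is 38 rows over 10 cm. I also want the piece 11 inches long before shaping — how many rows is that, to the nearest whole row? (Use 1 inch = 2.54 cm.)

Cast on 144 stitches; work 106 rows.

Finished = 20.5 + 1 = 21.5 inches.
21.5 inches × 2.54 = 54.61 cm.
13/5 = 2.6 sts per cm; 54.61 × 2.6 = 141.99 sts.
Next multiple of 4 → 144.
11 inches = 27.94 cm; × 3.8 = 106.17 → 106 rows.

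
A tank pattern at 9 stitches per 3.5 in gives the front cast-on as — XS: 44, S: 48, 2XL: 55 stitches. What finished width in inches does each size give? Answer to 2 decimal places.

9/3.5 = 2.571 sts per in.
XS: 44 / 2.571 = 17.111 → 17.11 in.
S: 48 / 2.571 = 18.667 → 18.67 in.
2XL: 55 / 2.571 = 21.389 → 21.39 in.

XS 17.11 inches; S 18.67 inches; 2XL 21.39 inches.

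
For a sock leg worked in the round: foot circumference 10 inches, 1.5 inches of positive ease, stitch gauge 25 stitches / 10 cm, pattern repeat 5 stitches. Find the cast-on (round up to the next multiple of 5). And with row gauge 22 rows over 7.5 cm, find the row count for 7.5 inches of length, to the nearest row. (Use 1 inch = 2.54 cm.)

Finished = 10 + 1.5 = 11.5 inches.
11.5 inches × 2.54 = 29.21 cm.
25/10 = 2.5 sts per cm; 29.21 × 2.5 = 73.03 sts.
Next multiple of 5 → 75.
7.5 inches = 19.05 cm; × 2.933 = 55.88 → 56 rows.

Cast on 75 stitches; work 56 rows.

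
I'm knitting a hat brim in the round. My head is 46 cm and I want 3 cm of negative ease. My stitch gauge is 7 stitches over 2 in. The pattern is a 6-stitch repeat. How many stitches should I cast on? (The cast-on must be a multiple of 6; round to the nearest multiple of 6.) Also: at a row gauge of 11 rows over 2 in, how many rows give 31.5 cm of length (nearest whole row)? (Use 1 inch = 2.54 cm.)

Cast on 60 stitches; work 68 rows.

Finished = 46 − 3 = 43 cm.
43 cm × 1/2.54 = 16.93 inches.
7/2 = 3.5 sts per in; 16.93 × 3.5 = 59.25 sts.
Nearest multiple of 6 → 60.
31.5 cm = 12.40 inches; × 5.5 = 68.21 → 68 rows.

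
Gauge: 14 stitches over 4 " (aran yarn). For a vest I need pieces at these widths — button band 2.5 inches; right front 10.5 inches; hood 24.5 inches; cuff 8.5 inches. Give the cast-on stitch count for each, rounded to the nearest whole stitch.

Rate = 14/4 = 3.5 sts per in.
button band: 2.5 × 3.5 = 8.75 → 9.
right front: 10.5 × 3.5 = 36.75 → 37.
hood: 24.5 × 3.5 = 85.75 → 86.
cuff: 8.5 × 3.5 = 29.75 → 30.

button band 9; right front 37; hood 86; cuff 30.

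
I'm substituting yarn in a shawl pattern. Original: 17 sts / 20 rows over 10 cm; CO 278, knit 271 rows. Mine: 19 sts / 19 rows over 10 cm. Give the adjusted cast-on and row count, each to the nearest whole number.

Cast on 311 stitches; work 257 rows.

Stitches: 278 × 19/17 = 310.71 → 311.
Rows: 271 × 19/20 = 257.45 → 257.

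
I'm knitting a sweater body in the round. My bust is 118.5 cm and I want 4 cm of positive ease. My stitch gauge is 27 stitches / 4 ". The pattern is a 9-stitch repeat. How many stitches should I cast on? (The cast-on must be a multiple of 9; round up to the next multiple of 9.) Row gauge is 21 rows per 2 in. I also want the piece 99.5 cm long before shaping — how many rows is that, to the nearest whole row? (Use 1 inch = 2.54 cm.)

Cast on 333 stitches; work 411 rows.

Finished = 118.5 + 4 = 122.5 cm.
122.5 cm × 1/2.54 = 48.23 inches.
27/4 = 6.75 sts per in; 48.23 × 6.75 = 325.54 sts.
Next multiple of 9 → 333.
99.5 cm = 39.17 inches; × 10.5 = 411.32 → 411 rows.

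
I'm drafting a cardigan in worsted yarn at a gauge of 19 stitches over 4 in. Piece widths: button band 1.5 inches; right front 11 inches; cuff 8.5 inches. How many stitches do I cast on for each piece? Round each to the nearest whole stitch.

button band 7; right front 52; cuff 40.

Rate = 19/4 = 4.75 sts per in.
button band: 1.5 × 4.75 = 7.12 → 7.
right front: 11 × 4.75 = 52.25 → 52.
cuff: 8.5 × 4.75 = 40.38 → 40.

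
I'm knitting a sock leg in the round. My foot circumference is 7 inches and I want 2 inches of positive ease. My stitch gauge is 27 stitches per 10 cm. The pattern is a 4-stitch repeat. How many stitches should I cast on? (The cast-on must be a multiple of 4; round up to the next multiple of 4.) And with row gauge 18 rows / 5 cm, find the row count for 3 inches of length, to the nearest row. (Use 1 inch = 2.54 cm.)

Finished = 7 + 2 = 9 inches.
9 inches × 2.54 = 22.86 cm.
27/10 = 2.7 sts per cm; 22.86 × 2.7 = 61.72 sts.
Next multiple of 4 → 64.
3 inches = 7.62 cm; × 3.6 = 27.43 → 27 rows.

Cast on 64 stitches; work 27 rows.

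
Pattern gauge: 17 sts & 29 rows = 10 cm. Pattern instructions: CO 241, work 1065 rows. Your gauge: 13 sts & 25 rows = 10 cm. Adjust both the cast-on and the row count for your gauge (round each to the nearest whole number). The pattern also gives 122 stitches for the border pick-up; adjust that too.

Cast on 184 stitches; work 918 rows; border pick-up 93 stitches.

Stitches: 241 × 13/17 = 184.29 → 184.
Rows: 1065 × 25/29 = 918.10 → 918.
border pick-up: 122 × 13/17 = 93.29 → 93.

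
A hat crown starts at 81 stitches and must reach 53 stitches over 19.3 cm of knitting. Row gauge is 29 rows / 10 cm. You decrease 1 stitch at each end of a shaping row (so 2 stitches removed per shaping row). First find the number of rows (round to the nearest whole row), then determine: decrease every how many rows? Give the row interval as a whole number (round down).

Rows = 19.3 × 2.9 = 56.0 → 56 rows.
Stitches to remove: 28 → 14 shaping rows (at 2 st each).
56 / 14 = 4.00 → every 4 rows.

Decrease every 4th row.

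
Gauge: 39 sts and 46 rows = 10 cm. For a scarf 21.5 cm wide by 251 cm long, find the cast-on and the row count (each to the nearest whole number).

Stitch gauge = 39/10 = 3.9 sts/cm; 21.5 × 3.9 = 83.85 → 84 sts.
Row gauge = 46/10 = 4.6 rows/cm; 251 × 4.6 = 1154.60 → 1155 rows.

Cast on 84 stitches and work 1155 rows.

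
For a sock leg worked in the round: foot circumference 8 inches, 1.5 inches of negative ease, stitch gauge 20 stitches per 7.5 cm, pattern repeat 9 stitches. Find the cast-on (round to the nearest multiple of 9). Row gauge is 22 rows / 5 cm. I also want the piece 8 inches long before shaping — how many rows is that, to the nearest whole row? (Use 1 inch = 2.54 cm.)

Cast on 45 stitches; work 89 rows.

Finished = 8 − 1.5 = 6.5 inches.
6.5 inches × 2.54 = 16.51 cm.
20/7.5 = 2.667 sts per cm; 16.51 × 2.667 = 44.03 sts.
Nearest multiple of 9 → 45.
8 inches = 20.32 cm; × 4.4 = 89.41 → 89 rows.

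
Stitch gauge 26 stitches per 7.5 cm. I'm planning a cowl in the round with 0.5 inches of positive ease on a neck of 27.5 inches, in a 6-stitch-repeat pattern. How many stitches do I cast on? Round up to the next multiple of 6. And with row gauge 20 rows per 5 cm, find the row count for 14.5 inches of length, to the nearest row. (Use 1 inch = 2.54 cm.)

Finished = 27.5 + 0.5 = 28 inches.
28 inches × 2.54 = 71.12 cm.
26/7.5 = 3.467 sts per cm; 71.12 × 3.467 = 246.55 sts.
Next multiple of 6 → 252.
14.5 inches = 36.83 cm; × 4 = 147.32 → 147 rows.

Cast on 252 stitches; work 147 rows.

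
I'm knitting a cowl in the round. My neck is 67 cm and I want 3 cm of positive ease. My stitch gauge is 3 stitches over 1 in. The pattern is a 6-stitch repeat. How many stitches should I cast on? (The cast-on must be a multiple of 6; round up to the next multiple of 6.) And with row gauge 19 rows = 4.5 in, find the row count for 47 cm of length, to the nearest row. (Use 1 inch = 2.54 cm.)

Finished = 67 + 3 = 70 cm.
70 cm × 1/2.54 = 27.56 inches.
3/1 = 3 sts per in; 27.56 × 3 = 82.68 sts.
Next multiple of 6 → 84.
47 cm = 18.50 inches; × 4.222 = 78.13 → 78 rows.

Cast on 84 stitches; work 78 rows.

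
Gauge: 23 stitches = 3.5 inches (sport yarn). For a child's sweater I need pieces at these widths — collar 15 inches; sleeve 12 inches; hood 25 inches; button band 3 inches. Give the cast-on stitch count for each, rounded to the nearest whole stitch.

collar 99; sleeve 79; hood 164; button band 20.

Rate = 23/3.5 = 6.571 sts per in.
collar: 15 × 6.571 = 98.57 → 99.
sleeve: 12 × 6.571 = 78.86 → 79.
hood: 25 × 6.571 = 164.29 → 164.
button band: 3 × 6.571 = 19.71 → 20.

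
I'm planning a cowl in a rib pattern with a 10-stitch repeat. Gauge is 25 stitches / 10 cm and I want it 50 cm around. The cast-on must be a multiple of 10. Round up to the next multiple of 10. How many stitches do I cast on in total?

130 stitches.

25 / 10 = 2.5 sts per cm.
50 × 2.5 = 125.00 sts.
Next multiple of 10: 130.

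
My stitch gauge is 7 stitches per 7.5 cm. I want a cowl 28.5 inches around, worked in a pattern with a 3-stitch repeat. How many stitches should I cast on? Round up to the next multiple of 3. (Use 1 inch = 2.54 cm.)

28.5 in = 28.5 × 2.54 = 72.39 cm.
7 / 7.5 = 0.933 sts/cm.
72.39 × 0.933 = 67.56 sts.
→ 69.

CO 69 sts.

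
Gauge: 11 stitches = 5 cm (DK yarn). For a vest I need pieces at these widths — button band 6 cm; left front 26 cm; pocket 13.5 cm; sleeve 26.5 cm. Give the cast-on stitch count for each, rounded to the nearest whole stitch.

Rate = 11/5 = 2.2 sts per cm.
button band: 6 × 2.2 = 13.20 → 13.
left front: 26 × 2.2 = 57.20 → 57.
pocket: 13.5 × 2.2 = 29.70 → 30.
sleeve: 26.5 × 2.2 = 58.30 → 58.

button band 13; left front 57; pocket 30; sleeve 58.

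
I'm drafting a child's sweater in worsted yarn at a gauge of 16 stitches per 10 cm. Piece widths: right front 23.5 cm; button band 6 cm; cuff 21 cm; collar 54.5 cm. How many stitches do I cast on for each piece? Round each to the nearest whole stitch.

Rate = 16/10 = 1.6 sts per cm.
right front: 23.5 × 1.6 = 37.60 → 38.
button band: 6 × 1.6 = 9.60 → 10.
cuff: 21 × 1.6 = 33.60 → 34.
collar: 54.5 × 1.6 = 87.20 → 87.

right front 38; button band 10; cuff 34; collar 87.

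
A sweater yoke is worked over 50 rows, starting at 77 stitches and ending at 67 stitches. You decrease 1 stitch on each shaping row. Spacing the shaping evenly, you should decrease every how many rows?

Decrease every 5th row.

Stitches to remove: |67 − 77| = 10.
Shaping rows needed: 10 / 1 = 10.
50 rows / 10 = every 5 rows.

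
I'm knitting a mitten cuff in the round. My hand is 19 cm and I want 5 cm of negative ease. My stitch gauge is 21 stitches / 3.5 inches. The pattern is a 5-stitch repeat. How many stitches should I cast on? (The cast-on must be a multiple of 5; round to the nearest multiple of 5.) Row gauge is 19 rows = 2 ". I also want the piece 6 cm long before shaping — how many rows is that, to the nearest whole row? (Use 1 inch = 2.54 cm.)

Cast on 35 stitches; work 22 rows.

Finished = 19 − 5 = 14 cm.
14 cm × 1/2.54 = 5.51 inches.
21/3.5 = 6 sts per in; 5.51 × 6 = 33.07 sts.
Nearest multiple of 5 → 35.
6 cm = 2.36 inches; × 9.5 = 22.44 → 22 rows.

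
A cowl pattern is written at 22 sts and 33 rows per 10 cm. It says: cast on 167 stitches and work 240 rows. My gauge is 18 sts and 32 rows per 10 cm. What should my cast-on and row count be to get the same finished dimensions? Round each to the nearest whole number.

Cast on 137 stitches; work 233 rows.

Stitches: 167 × 18/22 = 136.64 → 137.
Rows: 240 × 32/33 = 232.73 → 233.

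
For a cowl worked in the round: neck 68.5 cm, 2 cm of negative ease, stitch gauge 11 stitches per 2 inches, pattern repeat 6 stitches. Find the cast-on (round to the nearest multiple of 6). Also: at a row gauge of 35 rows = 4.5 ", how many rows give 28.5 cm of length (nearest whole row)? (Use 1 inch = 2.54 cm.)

Finished = 68.5 − 2 = 66.5 cm.
66.5 cm × 1/2.54 = 26.18 inches.
11/2 = 5.5 sts per in; 26.18 × 5.5 = 144.00 sts.
Nearest multiple of 6 → 144.
28.5 cm = 11.22 inches; × 7.778 = 87.27 → 87 rows.

Cast on 144 stitches; work 87 rows.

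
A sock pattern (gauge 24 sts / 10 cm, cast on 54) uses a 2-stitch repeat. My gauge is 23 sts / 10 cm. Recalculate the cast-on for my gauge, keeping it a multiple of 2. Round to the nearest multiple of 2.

CO 52 sts.

54 × 23 / 24 = 51.75.
Nearest multiple of 2: 52.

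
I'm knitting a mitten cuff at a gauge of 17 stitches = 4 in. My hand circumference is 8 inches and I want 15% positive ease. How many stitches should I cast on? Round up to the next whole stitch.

Finished = 8 × 1.15 = 9.20 in.
17 / 4 = 4.25 sts per inch.
9.20 × 4.25 = 39.10 sts.
→ 40 sts.

CO 40 sts.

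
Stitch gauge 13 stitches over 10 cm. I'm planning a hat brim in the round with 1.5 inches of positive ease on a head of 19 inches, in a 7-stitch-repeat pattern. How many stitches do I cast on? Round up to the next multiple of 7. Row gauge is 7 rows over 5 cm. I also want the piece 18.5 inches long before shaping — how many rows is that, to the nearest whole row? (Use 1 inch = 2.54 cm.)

Cast on 70 stitches; work 66 rows.

Finished = 19 + 1.5 = 20.5 inches.
20.5 inches × 2.54 = 52.07 cm.
13/10 = 1.3 sts per cm; 52.07 × 1.3 = 67.69 sts.
Next multiple of 7 → 70.
18.5 inches = 46.99 cm; × 1.4 = 65.79 → 66 rows.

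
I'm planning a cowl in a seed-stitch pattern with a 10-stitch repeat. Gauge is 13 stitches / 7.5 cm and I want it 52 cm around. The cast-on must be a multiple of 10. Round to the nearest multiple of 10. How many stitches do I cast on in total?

13 / 7.5 = 1.733 sts per cm.
52 × 1.733 = 90.13 sts.
Nearest multiple of 10: 90.

90 stitches.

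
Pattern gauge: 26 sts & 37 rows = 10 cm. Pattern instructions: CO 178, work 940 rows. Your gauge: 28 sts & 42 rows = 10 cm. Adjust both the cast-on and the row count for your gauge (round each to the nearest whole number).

Stitches: 178 × 28/26 = 191.69 → 192.
Rows: 940 × 42/37 = 1067.03 → 1067.

Cast on 192 stitches; work 1067 rows.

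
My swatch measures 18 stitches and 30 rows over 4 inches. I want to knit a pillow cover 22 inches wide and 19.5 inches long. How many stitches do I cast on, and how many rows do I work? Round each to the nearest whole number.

Stitch gauge = 18/4 = 4.5 sts/in; 22 × 4.5 = 99.00 → 99 sts.
Row gauge = 30/4 = 7.5 rows/in; 19.5 × 7.5 = 146.25 → 146 rows.

Cast on 99 stitches and work 146 rows.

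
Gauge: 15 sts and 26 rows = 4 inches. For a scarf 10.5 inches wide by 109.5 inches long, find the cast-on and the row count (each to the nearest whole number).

Stitch gauge = 15/4 = 3.75 sts/in; 10.5 × 3.75 = 39.38 → 39 sts.
Row gauge = 26/4 = 6.5 rows/in; 109.5 × 6.5 = 711.75 → 712 rows.

Cast on 39 stitches and work 712 rows.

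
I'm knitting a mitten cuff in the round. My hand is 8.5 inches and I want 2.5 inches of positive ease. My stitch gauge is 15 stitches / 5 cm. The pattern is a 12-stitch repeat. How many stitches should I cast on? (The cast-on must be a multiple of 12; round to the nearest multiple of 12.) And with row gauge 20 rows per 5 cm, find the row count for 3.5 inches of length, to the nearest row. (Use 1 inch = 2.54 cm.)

Finished = 8.5 + 2.5 = 11 inches.
11 inches × 2.54 = 27.94 cm.
15/5 = 3 sts per cm; 27.94 × 3 = 83.82 sts.
Nearest multiple of 12 → 84.
3.5 inches = 8.89 cm; × 4 = 35.56 → 36 rows.

Cast on 84 stitches; work 36 rows.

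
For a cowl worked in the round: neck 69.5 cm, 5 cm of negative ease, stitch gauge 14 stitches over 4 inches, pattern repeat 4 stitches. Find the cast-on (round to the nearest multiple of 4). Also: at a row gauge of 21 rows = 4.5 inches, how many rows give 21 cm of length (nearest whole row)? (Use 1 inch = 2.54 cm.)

Cast on 88 stitches; work 39 rows.

Finished = 69.5 − 5 = 64.5 cm.
64.5 cm × 1/2.54 = 25.39 inches.
14/4 = 3.5 sts per in; 25.39 × 3.5 = 88.88 sts.
Nearest multiple of 4 → 88.
21 cm = 8.27 inches; × 4.667 = 38.58 → 39 rows.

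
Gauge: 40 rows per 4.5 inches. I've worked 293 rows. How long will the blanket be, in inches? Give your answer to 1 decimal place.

40 rows / 4.5 inch = 8.889 rows per inch.
293 / 8.889 = 32.96 inches.

33.0 inches.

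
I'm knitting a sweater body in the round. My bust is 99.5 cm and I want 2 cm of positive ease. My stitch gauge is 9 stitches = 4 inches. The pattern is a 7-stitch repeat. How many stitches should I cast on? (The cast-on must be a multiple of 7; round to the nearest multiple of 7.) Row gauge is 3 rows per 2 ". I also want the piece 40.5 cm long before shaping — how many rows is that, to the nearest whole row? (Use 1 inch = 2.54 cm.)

Finished = 99.5 + 2 = 101.5 cm.
101.5 cm × 1/2.54 = 39.96 inches.
9/4 = 2.25 sts per in; 39.96 × 2.25 = 89.91 sts.
Nearest multiple of 7 → 91.
40.5 cm = 15.94 inches; × 1.5 = 23.92 → 24 rows.

Cast on 91 stitches; work 24 rows.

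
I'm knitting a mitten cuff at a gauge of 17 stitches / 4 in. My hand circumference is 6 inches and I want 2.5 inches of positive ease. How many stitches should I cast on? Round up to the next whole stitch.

Finished = 6 + 2.5 = 8.5 in.
17 / 4 = 4.25 sts per inch.
8.50 × 4.25 = 36.12 sts.
→ 37 sts.

Cast on 37 stitches.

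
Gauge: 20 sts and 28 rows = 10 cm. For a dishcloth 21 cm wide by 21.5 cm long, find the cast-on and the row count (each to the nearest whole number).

Cast on 42 stitches and work 60 rows.

Stitch gauge = 20/10 = 2 sts/cm; 21 × 2 = 42.00 → 42 sts.
Row gauge = 28/10 = 2.8 rows/cm; 21.5 × 2.8 = 60.20 → 60 rows.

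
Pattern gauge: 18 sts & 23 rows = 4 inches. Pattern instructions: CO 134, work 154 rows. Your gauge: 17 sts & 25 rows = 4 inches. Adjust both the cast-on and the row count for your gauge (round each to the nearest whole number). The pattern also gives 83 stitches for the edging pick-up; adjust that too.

Cast on 127 stitches; work 167 rows; edging pick-up 78 stitches.

Stitches: 134 × 17/18 = 126.56 → 127.
Rows: 154 × 25/23 = 167.39 → 167.
edging pick-up: 83 × 17/18 = 78.39 → 78.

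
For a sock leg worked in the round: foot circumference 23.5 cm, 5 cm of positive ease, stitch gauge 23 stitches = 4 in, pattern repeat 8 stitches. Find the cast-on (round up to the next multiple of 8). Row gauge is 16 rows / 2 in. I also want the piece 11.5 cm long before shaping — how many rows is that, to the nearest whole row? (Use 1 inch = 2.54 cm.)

Cast on 72 stitches; work 36 rows.

Finished = 23.5 + 5 = 28.5 cm.
28.5 cm × 1/2.54 = 11.22 inches.
23/4 = 5.75 sts per in; 11.22 × 5.75 = 64.52 sts.
Next multiple of 8 → 72.
11.5 cm = 4.53 inches; × 8 = 36.22 → 36 rows.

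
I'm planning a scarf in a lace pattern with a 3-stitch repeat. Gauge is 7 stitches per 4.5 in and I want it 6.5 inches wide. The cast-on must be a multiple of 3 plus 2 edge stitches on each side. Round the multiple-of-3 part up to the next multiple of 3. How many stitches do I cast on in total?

CO 13 sts.

7 / 4.5 = 1.556 sts per inch.
6.5 × 1.556 = 10.11 sts.
Less 4 edge sts → 6.11 for the repeat.
Next multiple of 3: 9.
Add back 4 edge sts → 13.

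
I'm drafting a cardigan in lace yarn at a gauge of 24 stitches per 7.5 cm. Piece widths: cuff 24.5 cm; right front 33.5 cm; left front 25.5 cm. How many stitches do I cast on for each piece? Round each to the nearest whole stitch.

Rate = 24/7.5 = 3.2 sts per cm.
cuff: 24.5 × 3.2 = 78.40 → 78.
right front: 33.5 × 3.2 = 107.20 → 107.
left front: 25.5 × 3.2 = 81.60 → 82.

cuff 78; right front 107; left front 82.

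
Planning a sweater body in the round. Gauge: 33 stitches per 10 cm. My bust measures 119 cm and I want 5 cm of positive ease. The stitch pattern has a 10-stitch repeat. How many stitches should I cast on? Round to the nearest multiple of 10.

Finished = 119 + 5 = 124 cm.
33 / 10 = 3.3 sts/cm.
124 × 3.3 = 409.20 sts.
Nearest multiple of 10: 410.

Cast on 410 stitches.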